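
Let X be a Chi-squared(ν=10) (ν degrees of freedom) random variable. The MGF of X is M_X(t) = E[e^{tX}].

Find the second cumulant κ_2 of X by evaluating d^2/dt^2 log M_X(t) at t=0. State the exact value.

κ_2 = K^(2)(0) = 20

M_X(t) = (1 - 2*t)^(-5)
K_X(t) = log M_X(t) = -5*log(1 - 2*t)
K^(2)(t) = 20/(4*t^2 - 4*t + 1)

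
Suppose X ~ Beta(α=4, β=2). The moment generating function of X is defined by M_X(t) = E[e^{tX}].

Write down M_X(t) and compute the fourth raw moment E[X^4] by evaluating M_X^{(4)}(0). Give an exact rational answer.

M_X(t) = ₁F₁(4; 6; t)
M′(t) = 2*₁F₁(5; 7; t)/3
M′′(t) = 10*₁F₁(6; 8; t)/21
M′′′(t) = 5*₁F₁(7; 9; t)/14
M′′′′(t) = 5*₁F₁(8; 10; t)/18

E[X^4] = M′′′′(0) = 5/18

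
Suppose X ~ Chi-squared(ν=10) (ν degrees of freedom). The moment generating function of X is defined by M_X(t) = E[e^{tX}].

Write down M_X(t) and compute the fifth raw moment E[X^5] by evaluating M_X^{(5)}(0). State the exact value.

M_X(t) = (1 - 2*t)^(-5)
M^(5)(t) = 483840/(1024*t^10 - 5120*t^9 + 11520*t^8 - 15360*t^7 + 13440*t^6 - 8064*t^5 + 3360*t^4 - 960*t^3 + 180*t^2 - 20*t + 1)

E[X^5] = M^(5)(0) = 483840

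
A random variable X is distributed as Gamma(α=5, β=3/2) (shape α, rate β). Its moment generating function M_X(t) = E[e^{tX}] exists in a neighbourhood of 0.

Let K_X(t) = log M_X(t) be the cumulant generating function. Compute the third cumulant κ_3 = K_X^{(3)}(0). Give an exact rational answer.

M_X(t) = 243/(32*(3/2 - t)^5)
K_X(t) = log M_X(t) = -5*log(3/2 - t) - 5*log(2) + 5*log(3)
K′(t) = -10/(2*t - 3)
K′′(t) = 20/(4*t^2 - 12*t + 9)
K′′′(t) = -80/(8*t^3 - 36*t^2 + 54*t - 27)

κ_3 = K′′′(0) = 80/27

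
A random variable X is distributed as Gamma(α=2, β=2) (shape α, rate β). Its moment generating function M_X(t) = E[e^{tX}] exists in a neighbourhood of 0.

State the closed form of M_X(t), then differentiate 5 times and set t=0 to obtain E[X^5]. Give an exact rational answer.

E[X^5] = d^5M/dt^5 |_{t=0} = 45/2

M_X(t) = 4/(2 - t)^2
dM/dt = -8/(t^3 - 6*t^2 + 12*t - 8)
d^2M/dt^2 = 24/(t^4 - 8*t^3 + 24*t^2 - 32*t + 16)
d^3M/dt^3 = -96/(t^5 - 10*t^4 + 40*t^3 - 80*t^2 + 80*t - 32)
d^4M/dt^4 = 480/(t^6 - 12*t^5 + 60*t^4 - 160*t^3 + 240*t^2 - 192*t + 64)
d^5M/dt^5 = -2880/(t^7 - 14*t^6 + 84*t^5 - 280*t^4 + 560*t^3 - 672*t^2 + 448*t - 128)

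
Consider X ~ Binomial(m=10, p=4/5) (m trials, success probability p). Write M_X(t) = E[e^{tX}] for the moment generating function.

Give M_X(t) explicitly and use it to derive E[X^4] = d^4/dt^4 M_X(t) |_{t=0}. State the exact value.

M_X(t) = (4*e^(t)/5 + 1/5)^10

E[X^4] = d^4M/dt^4 |_{t=0} = 585928/125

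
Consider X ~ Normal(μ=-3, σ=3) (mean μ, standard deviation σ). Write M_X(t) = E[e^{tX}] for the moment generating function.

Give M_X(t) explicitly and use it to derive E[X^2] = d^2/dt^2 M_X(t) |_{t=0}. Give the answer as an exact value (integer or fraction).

E[X^2] = M′′(0) = 18

M_X(t) = e^(9*t^2/2 - 3*t)
M′(t) = 9*t*e^(-3*t)*e^(9*t^2/2) - 3*e^(-3*t)*e^(9*t^2/2)
M′′(t) = (81*t^2*e^(9*t^2/2) - 54*t*e^(9*t^2/2) + 18*e^(9*t^2/2))*e^(-3*t)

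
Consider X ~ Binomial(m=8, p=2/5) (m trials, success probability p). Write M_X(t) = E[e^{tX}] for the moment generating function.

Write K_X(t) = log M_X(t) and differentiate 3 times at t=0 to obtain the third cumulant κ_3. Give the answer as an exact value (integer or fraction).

M_X(t) = (2*e^(t)/5 + 3/5)^8
K_X(t) = log M_X(t) = 8*log(2*e^(t)/5 + 3/5)
K^(3)(t) = (-96*e^(2*t) + 144*e^(t))/(8*e^(3*t) + 36*e^(2*t) + 54*e^(t) + 27)

κ_3 = K^(3)(0) = 48/125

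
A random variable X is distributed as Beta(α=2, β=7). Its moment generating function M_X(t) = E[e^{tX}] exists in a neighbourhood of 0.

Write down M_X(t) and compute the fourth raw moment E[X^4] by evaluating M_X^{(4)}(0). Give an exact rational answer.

E[X^4] = D^4[M](0) = 1/99

M_X(t) = ₁F₁(2; 9; t)
D^4[M](t) = ₁F₁(6; 13; t)/99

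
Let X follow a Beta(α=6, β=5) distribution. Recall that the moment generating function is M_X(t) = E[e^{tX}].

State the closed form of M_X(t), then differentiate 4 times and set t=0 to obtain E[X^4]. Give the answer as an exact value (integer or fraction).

M_X(t) = ₁F₁(6; 11; t)
D^4[M](t) = 18*₁F₁(10; 15; t)/143

E[X^4] = D^4[M](0) = 18/143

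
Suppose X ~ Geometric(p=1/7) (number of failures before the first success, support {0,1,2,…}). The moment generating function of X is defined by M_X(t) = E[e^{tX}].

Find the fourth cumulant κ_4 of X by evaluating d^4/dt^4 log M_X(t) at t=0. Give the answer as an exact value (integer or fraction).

M_X(t) = 1/(7*(1 - 6*e^(t)/7))
K_X(t) = log M_X(t) = -log(1 - 6*e^(t)/7) - log(7)
K^(4)(t) = (1512*e^(3*t) + 7056*e^(2*t) + 2058*e^(t))/(1296*e^(4*t) - 6048*e^(3*t) + 10584*e^(2*t) - 8232*e^(t) + 2401)

κ_4 = K^(4)(0) = 10626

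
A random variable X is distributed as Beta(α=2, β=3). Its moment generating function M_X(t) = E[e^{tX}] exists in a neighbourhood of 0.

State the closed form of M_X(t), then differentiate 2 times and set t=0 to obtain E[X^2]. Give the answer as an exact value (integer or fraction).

E[X^2] = D^2[M](0) = 1/5

M_X(t) = ₁F₁(2; 5; t)
D^2[M](t) = ₁F₁(4; 7; t)/5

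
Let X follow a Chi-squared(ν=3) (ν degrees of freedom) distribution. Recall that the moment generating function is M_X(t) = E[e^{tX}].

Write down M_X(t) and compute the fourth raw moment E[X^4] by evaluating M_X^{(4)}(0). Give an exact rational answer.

E[X^4] = M′′′′(0) = 945

M_X(t) = (1 - 2*t)^(-3/2)
M′(t) = 3/(4*t^2*√(1 - 2*t) - 4*t*√(1 - 2*t) + √(1 - 2*t))
M′′(t) = -15/(8*t^3*√(1 - 2*t) - 12*t^2*√(1 - 2*t) + 6*t*√(1 - 2*t) - √(1 - 2*t))
M′′′(t) = 105/(16*t^4*√(1 - 2*t) - 32*t^3*√(1 - 2*t) + 24*t^2*√(1 - 2*t) - 8*t*√(1 - 2*t) + √(1 - 2*t))
M′′′′(t) = -945/(32*t^5*√(1 - 2*t) - 80*t^4*√(1 - 2*t) + 80*t^3*√(1 - 2*t) - 40*t^2*√(1 - 2*t) + 10*t*√(1 - 2*t) - √(1 - 2*t))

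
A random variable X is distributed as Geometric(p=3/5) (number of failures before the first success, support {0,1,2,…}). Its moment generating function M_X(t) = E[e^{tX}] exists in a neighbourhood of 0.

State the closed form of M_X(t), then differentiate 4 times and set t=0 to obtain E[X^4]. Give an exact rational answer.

E[X^4] = M^(4)(0) = 602/27

M_X(t) = 3/(5*(1 - 2*e^(t)/5))
M^(4)(t) = (-48*e^(4*t) - 1320*e^(3*t) - 3300*e^(2*t) - 750*e^(t))/(32*e^(5*t) - 400*e^(4*t) + 2000*e^(3*t) - 5000*e^(2*t) + 6250*e^(t) - 3125)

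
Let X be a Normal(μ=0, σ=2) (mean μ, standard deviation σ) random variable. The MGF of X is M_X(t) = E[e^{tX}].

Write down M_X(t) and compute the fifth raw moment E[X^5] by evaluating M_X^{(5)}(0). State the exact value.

E[X^5] = d^5M/dt^5 |_{t=0} = 0

M_X(t) = e^(2*t^2)
dM/dt = 4*t*e^(2*t^2)
d^2M/dt^2 = 16*t^2*e^(2*t^2) + 4*e^(2*t^2)
d^3M/dt^3 = 64*t^3*e^(2*t^2) + 48*t*e^(2*t^2)
d^4M/dt^4 = 256*t^4*e^(2*t^2) + 384*t^2*e^(2*t^2) + 48*e^(2*t^2)
d^5M/dt^5 = 1024*t^5*e^(2*t^2) + 2560*t^3*e^(2*t^2) + 960*t*e^(2*t^2)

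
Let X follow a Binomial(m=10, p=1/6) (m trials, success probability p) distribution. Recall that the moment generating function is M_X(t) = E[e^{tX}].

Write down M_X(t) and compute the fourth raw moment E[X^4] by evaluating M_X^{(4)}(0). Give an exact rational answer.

E[X^4] = D^4[M](0) = 775/18

M_X(t) = (e^(t)/6 + 5/6)^10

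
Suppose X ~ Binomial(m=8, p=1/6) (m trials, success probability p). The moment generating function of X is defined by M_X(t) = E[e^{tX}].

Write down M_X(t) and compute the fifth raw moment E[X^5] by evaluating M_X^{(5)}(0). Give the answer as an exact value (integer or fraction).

E[X^5] = D^5[M](0) = 6268/81

M_X(t) = (e^(t)/6 + 5/6)^8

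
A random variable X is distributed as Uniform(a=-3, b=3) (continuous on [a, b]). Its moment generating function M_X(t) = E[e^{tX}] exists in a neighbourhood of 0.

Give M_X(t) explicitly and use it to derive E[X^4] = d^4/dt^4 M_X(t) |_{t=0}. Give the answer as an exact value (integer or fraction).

E[X^4] = d^4M/dt^4 |_{t=0} = 81/5

M_X(t) = (e^(3*t) - e^(-3*t))/(6*t)
dM/dt = (3*t*e^(6*t) + 3*t - e^(6*t) + 1)*e^(-3*t)/(6*t^2)
d^2M/dt^2 = (9*t^2*e^(6*t) - 9*t^2 - 6*t*e^(6*t) - 6*t + 2*e^(6*t) - 2)*e^(-3*t)/(6*t^3)
d^3M/dt^3 = (9*t^3*e^(6*t) + 9*t^3 - 9*t^2*e^(6*t) + 9*t^2 + 6*t*e^(6*t) + 6*t - 2*e^(6*t) + 2)*e^(-3*t)/(2*t^4)
d^4M/dt^4 = (27*t^4*e^(6*t) - 27*t^4 - 36*t^3*e^(6*t) - 36*t^3 + 36*t^2*e^(6*t) - 36*t^2 - 24*t*e^(6*t) - 24*t + 8*e^(6*t) - 8)*e^(-3*t)/(2*t^5)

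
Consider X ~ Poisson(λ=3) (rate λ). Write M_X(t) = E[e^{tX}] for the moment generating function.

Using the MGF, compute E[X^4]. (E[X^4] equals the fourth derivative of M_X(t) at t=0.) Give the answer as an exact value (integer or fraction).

E[X^4] = M^(4)(0) = 309

M_X(t) = e^(3*e^(t) - 3)
M^(4)(t) = (81*e^(4*t)*e^(3*e^(t)) + 162*e^(3*t)*e^(3*e^(t)) + 63*e^(2*t)*e^(3*e^(t)) + 3*e^(t)*e^(3*e^(t)))*e^(-3)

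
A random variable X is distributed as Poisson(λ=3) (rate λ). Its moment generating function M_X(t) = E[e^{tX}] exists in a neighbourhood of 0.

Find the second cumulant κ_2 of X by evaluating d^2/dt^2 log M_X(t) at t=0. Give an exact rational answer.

κ_2 = K′′(0) = 3

M_X(t) = e^(3*e^(t) - 3)
K_X(t) = log M_X(t) = 3*e^(t) - 3
K′(t) = 3*e^(t)
K′′(t) = 3*e^(t)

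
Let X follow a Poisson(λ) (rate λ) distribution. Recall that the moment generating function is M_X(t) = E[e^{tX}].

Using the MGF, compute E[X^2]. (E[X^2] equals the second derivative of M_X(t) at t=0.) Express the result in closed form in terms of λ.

M_X(t) = e^(λ*(e^(t) - 1))
M′(t) = λ*e^(-λ)*e^(t)*e^(λ*e^(t))
M′′(t) = (λ^2*e^(2*t)*e^(λ*e^(t)) + λ*e^(t)*e^(λ*e^(t)))*e^(-λ)

E[X^2] = M′′(0) = λ*(λ + 1)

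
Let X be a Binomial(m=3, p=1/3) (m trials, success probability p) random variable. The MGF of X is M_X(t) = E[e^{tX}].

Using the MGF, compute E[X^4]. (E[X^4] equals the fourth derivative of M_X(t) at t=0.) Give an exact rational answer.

E[X^4] = M^(4)(0) = 7

M_X(t) = (e^(t)/3 + 2/3)^3
M^(4)(t) = 3*e^(3*t) + 32*e^(2*t)/9 + 4*e^(t)/9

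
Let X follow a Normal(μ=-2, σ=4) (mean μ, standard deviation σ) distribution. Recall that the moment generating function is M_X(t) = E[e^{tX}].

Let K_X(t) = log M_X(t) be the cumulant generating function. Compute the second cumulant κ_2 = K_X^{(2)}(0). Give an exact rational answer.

κ_2 = K^(2)(0) = 16

M_X(t) = e^(8*t^2 - 2*t)
K_X(t) = log M_X(t) = 8*t^2 - 2*t
K^(2)(t) = 16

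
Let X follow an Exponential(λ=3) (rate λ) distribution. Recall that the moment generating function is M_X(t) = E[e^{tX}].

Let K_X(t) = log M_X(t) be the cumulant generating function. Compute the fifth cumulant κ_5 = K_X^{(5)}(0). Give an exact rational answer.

κ_5 = K^(5)(0) = 8/81

M_X(t) = 3/(3 - t)
K_X(t) = log M_X(t) = -log(3 - t) + log(3)
K^(5)(t) = -24/(t^5 - 15*t^4 + 90*t^3 - 270*t^2 + 405*t - 243)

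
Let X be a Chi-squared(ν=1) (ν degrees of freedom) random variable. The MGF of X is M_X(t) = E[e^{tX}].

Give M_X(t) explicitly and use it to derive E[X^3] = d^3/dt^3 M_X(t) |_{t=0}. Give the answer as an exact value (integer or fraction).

M_X(t) = 1/√(1 - 2*t)
M′(t) = -1/(2*t*√(1 - 2*t) - √(1 - 2*t))
M′′(t) = 3/(4*t^2*√(1 - 2*t) - 4*t*√(1 - 2*t) + √(1 - 2*t))
M′′′(t) = -15/(8*t^3*√(1 - 2*t) - 12*t^2*√(1 - 2*t) + 6*t*√(1 - 2*t) - √(1 - 2*t))

E[X^3] = M′′′(0) = 15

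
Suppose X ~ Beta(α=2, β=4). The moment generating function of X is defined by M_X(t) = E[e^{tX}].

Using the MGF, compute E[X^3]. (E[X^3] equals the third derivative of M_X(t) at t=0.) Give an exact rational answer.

E[X^3] = D^3[M](0) = 1/14

M_X(t) = ₁F₁(2; 6; t)
D^3[M](t) = ₁F₁(5; 9; t)/14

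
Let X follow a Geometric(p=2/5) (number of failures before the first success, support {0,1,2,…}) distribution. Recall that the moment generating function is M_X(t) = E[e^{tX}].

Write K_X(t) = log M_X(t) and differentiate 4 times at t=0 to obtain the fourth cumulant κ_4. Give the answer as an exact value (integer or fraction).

κ_4 = K^(4)(0) = 705/8

M_X(t) = 2/(5*(1 - 3*e^(t)/5))
K_X(t) = log M_X(t) = -log(1 - 3*e^(t)/5) - log(5) + log(2)
K^(4)(t) = (135*e^(3*t) + 900*e^(2*t) + 375*e^(t))/(81*e^(4*t) - 540*e^(3*t) + 1350*e^(2*t) - 1500*e^(t) + 625)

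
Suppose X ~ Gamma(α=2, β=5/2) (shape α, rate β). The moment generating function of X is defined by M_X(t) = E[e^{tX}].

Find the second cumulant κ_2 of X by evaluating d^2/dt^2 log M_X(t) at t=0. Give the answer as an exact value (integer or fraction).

κ_2 = K^(2)(0) = 8/25

M_X(t) = 25/(4*(5/2 - t)^2)
K_X(t) = log M_X(t) = -2*log(5/2 - t) - 2*log(2) + 2*log(5)
K^(2)(t) = 8/(4*t^2 - 20*t + 25)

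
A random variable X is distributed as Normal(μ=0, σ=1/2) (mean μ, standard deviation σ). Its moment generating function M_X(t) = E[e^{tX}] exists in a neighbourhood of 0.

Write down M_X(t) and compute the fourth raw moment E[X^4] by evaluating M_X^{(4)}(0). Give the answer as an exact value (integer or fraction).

E[X^4] = D^4[M](0) = 3/16

M_X(t) = e^(t^2/8)
D^4[M](t) = t^4*e^(t^2/8)/256 + 3*t^2*e^(t^2/8)/32 + 3*e^(t^2/8)/16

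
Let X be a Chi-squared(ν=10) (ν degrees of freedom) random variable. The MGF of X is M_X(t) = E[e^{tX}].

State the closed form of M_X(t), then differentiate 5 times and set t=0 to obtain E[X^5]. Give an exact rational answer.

M_X(t) = (1 - 2*t)^(-5)
dM/dt = 10/(64*t^6 - 192*t^5 + 240*t^4 - 160*t^3 + 60*t^2 - 12*t + 1)
d^2M/dt^2 = -120/(128*t^7 - 448*t^6 + 672*t^5 - 560*t^4 + 280*t^3 - 84*t^2 + 14*t - 1)
d^3M/dt^3 = 1680/(256*t^8 - 1024*t^7 + 1792*t^6 - 1792*t^5 + 1120*t^4 - 448*t^3 + 112*t^2 - 16*t + 1)
d^4M/dt^4 = -26880/(512*t^9 - 2304*t^8 + 4608*t^7 - 5376*t^6 + 4032*t^5 - 2016*t^4 + 672*t^3 - 144*t^2 + 18*t - 1)
d^5M/dt^5 = 483840/(1024*t^10 - 5120*t^9 + 11520*t^8 - 15360*t^7 + 13440*t^6 - 8064*t^5 + 3360*t^4 - 960*t^3 + 180*t^2 - 20*t + 1)

E[X^5] = d^5M/dt^5 |_{t=0} = 483840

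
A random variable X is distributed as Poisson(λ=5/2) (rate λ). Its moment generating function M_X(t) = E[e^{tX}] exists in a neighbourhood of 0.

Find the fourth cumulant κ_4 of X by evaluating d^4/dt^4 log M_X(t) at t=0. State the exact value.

M_X(t) = e^(5*e^(t)/2 - 5/2)
K_X(t) = log M_X(t) = 5*e^(t)/2 - 5/2
D^4[K](t) = 5*e^(t)/2

κ_4 = D^4[K](0) = 5/2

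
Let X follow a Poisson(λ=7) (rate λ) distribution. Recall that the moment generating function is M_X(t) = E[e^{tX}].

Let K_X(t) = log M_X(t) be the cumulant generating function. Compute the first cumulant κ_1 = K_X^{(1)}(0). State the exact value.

M_X(t) = e^(7*e^(t) - 7)
K_X(t) = log M_X(t) = 7*e^(t) - 7
K′(t) = 7*e^(t)

κ_1 = K′(0) = 7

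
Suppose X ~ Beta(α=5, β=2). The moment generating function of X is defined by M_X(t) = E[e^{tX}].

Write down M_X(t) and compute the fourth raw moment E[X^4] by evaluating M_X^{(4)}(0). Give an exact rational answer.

M_X(t) = ₁F₁(5; 7; t)
dM/dt = 5*₁F₁(6; 8; t)/7
d^2M/dt^2 = 15*₁F₁(7; 9; t)/28
d^3M/dt^3 = 5*₁F₁(8; 10; t)/12
d^4M/dt^4 = ₁F₁(9; 11; t)/3

E[X^4] = d^4M/dt^4 |_{t=0} = 1/3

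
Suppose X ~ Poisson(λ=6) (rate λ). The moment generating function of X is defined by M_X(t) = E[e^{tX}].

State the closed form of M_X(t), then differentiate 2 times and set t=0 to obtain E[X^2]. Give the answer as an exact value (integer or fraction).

E[X^2] = M′′(0) = 42

M_X(t) = e^(6*e^(t) - 6)
M′(t) = 6*e^(-6)*e^(t)*e^(6*e^(t))
M′′(t) = (36*e^(2*t)*e^(6*e^(t)) + 6*e^(t)*e^(6*e^(t)))*e^(-6)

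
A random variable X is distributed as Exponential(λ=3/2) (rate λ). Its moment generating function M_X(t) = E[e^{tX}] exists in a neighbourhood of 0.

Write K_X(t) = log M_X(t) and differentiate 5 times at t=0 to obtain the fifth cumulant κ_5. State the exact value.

M_X(t) = 3/(2*(3/2 - t))
K_X(t) = log M_X(t) = -log(3/2 - t) - log(2) + log(3)
dK/dt = -2/(2*t - 3)
d^2K/dt^2 = 4/(4*t^2 - 12*t + 9)
d^3K/dt^3 = -16/(8*t^3 - 36*t^2 + 54*t - 27)
d^4K/dt^4 = 96/(16*t^4 - 96*t^3 + 216*t^2 - 216*t + 81)
d^5K/dt^5 = -768/(32*t^5 - 240*t^4 + 720*t^3 - 1080*t^2 + 810*t - 243)

κ_5 = d^5K/dt^5 |_{t=0} = 256/81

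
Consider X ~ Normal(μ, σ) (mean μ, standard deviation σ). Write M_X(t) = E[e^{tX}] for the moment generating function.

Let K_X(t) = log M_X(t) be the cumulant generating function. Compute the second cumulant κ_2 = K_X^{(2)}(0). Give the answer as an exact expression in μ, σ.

M_X(t) = e^(μ*t + σ^2*t^2/2)
K_X(t) = log M_X(t) = μ*t + σ^2*t^2/2
D^2[K](t) = σ^2

κ_2 = D^2[K](0) = σ^2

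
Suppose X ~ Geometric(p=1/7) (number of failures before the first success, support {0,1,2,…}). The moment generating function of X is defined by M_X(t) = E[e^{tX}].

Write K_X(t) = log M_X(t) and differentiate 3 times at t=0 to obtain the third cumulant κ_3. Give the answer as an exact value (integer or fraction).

κ_3 = d^3K/dt^3 |_{t=0} = 546

M_X(t) = 1/(7*(1 - 6*e^(t)/7))
K_X(t) = log M_X(t) = -log(1 - 6*e^(t)/7) - log(7)
dK/dt = -6*e^(t)/(6*e^(t) - 7)
d^2K/dt^2 = 42*e^(t)/(36*e^(2*t) - 84*e^(t) + 49)
d^3K/dt^3 = (-252*e^(2*t) - 294*e^(t))/(216*e^(3*t) - 756*e^(2*t) + 882*e^(t) - 343)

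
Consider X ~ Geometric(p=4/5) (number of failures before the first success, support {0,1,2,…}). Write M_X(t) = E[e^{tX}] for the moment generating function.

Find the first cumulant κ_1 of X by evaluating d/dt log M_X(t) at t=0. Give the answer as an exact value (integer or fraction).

M_X(t) = 4/(5*(1 - e^(t)/5))
K_X(t) = log M_X(t) = -log(1 - e^(t)/5) - log(5) + 2*log(2)
K′(t) = -e^(t)/(e^(t) - 5)

κ_1 = K′(0) = 1/4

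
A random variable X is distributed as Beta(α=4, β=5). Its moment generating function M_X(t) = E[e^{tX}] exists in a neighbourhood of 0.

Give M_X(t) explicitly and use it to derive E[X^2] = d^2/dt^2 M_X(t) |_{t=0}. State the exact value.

M_X(t) = ₁F₁(4; 9; t)
M′(t) = 4*₁F₁(5; 10; t)/9
M′′(t) = 2*₁F₁(6; 11; t)/9

E[X^2] = M′′(0) = 2/9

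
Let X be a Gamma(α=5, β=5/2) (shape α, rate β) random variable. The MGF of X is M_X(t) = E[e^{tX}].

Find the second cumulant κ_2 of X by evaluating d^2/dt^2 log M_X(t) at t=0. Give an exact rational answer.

M_X(t) = 3125/(32*(5/2 - t)^5)
K_X(t) = log M_X(t) = -5*log(5/2 - t) - 5*log(2) + 5*log(5)
dK/dt = -10/(2*t - 5)
d^2K/dt^2 = 20/(4*t^2 - 20*t + 25)

κ_2 = d^2K/dt^2 |_{t=0} = 4/5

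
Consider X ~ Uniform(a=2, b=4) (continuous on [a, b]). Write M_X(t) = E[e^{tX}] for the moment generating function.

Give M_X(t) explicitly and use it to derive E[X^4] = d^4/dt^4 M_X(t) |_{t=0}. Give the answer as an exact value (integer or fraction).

M_X(t) = (e^(4*t) - e^(2*t))/(2*t)
dM/dt = (4*t*e^(4*t) - 2*t*e^(2*t) - e^(4*t) + e^(2*t))/(2*t^2)
d^2M/dt^2 = (8*t^2*e^(4*t) - 2*t^2*e^(2*t) - 4*t*e^(4*t) + 2*t*e^(2*t) + e^(4*t) - e^(2*t))/t^3
d^3M/dt^3 = (32*t^3*e^(4*t) - 4*t^3*e^(2*t) - 24*t^2*e^(4*t) + 6*t^2*e^(2*t) + 12*t*e^(4*t) - 6*t*e^(2*t) - 3*e^(4*t) + 3*e^(2*t))/t^4

E[X^4] = d^4M/dt^4 |_{t=0} = 496/5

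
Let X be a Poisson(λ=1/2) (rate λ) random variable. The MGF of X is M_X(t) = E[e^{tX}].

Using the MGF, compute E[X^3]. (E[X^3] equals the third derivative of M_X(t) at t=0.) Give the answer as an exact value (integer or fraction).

E[X^3] = M′′′(0) = 11/8

M_X(t) = e^(e^(t)/2 - 1/2)
M′(t) = e^(-1/2)*e^(t)*e^(e^(t)/2)/2
M′′(t) = (e^(2*t)*e^(e^(t)/2) + 2*e^(t)*e^(e^(t)/2))*e^(-1/2)/4
M′′′(t) = (e^(3*t)*e^(e^(t)/2) + 6*e^(2*t)*e^(e^(t)/2) + 4*e^(t)*e^(e^(t)/2))*e^(-1/2)/8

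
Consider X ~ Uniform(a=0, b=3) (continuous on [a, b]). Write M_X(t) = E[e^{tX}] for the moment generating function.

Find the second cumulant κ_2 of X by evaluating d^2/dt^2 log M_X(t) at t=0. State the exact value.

M_X(t) = (e^(3*t) - 1)/(3*t)
K_X(t) = log M_X(t) = -log(t) + log(e^(3*t) - 1) - log(3)
K′(t) = (3*t*e^(3*t) - e^(3*t) + 1)/(t*e^(3*t) - t)
K′′(t) = (-9*t^2*e^(3*t) + e^(6*t) - 2*e^(3*t) + 1)/(t^2*e^(6*t) - 2*t^2*e^(3*t) + t^2)

κ_2 = K′′(0) = 3/4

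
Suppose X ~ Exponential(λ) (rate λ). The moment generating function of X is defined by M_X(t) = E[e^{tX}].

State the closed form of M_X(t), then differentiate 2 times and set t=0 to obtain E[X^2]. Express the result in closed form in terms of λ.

E[X^2] = D^2[M](0) = 2/λ^2

M_X(t) = λ/(λ - t)
D^2[M](t) = -2*λ/(-λ^3 + 3*λ^2*t - 3*λ*t^2 + t^3)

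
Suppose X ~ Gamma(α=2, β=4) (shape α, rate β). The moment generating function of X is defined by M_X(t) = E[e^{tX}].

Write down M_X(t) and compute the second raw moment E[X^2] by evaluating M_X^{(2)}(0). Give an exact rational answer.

M_X(t) = 16/(4 - t)^2
dM/dt = -32/(t^3 - 12*t^2 + 48*t - 64)
d^2M/dt^2 = 96/(t^4 - 16*t^3 + 96*t^2 - 256*t + 256)

E[X^2] = d^2M/dt^2 |_{t=0} = 3/8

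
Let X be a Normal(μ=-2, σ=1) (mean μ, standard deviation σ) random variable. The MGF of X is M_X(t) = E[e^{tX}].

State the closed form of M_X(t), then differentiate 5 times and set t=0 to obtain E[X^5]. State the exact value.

M_X(t) = e^(t^2/2 - 2*t)
M^(5)(t) = (t^5*e^(t^2/2) - 10*t^4*e^(t^2/2) + 50*t^3*e^(t^2/2) - 140*t^2*e^(t^2/2) + 215*t*e^(t^2/2) - 142*e^(t^2/2))*e^(-2*t)

E[X^5] = M^(5)(0) = -142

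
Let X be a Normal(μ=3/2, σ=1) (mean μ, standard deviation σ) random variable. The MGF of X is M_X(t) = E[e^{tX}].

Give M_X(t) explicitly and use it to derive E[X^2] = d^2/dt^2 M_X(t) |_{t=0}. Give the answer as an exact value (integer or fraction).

M_X(t) = e^(t^2/2 + 3*t/2)
M^(2)(t) = t^2*e^(3*t/2)*e^(t^2/2) + 3*t*e^(3*t/2)*e^(t^2/2) + 13*e^(3*t/2)*e^(t^2/2)/4

E[X^2] = M^(2)(0) = 13/4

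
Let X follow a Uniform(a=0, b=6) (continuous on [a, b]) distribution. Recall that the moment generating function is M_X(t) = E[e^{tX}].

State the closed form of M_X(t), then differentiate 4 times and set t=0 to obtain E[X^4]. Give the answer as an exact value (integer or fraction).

E[X^4] = M′′′′(0) = 1296/5

M_X(t) = (e^(6*t) - 1)/(6*t)
M′(t) = (6*t*e^(6*t) - e^(6*t) + 1)/(6*t^2)
M′′(t) = (18*t^2*e^(6*t) - 6*t*e^(6*t) + e^(6*t) - 1)/(3*t^3)
M′′′(t) = (36*t^3*e^(6*t) - 18*t^2*e^(6*t) + 6*t*e^(6*t) - e^(6*t) + 1)/t^4
M′′′′(t) = (216*t^4*e^(6*t) - 144*t^3*e^(6*t) + 72*t^2*e^(6*t) - 24*t*e^(6*t) + 4*e^(6*t) - 4)/t^5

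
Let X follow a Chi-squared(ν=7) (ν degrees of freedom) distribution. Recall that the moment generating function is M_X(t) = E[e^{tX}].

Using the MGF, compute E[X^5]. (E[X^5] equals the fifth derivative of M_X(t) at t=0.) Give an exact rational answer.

M_X(t) = (1 - 2*t)^(-7/2)
M′(t) = 7/(16*t^4*√(1 - 2*t) - 32*t^3*√(1 - 2*t) + 24*t^2*√(1 - 2*t) - 8*t*√(1 - 2*t) + √(1 - 2*t))
M′′(t) = -63/(32*t^5*√(1 - 2*t) - 80*t^4*√(1 - 2*t) + 80*t^3*√(1 - 2*t) - 40*t^2*√(1 - 2*t) + 10*t*√(1 - 2*t) - √(1 - 2*t))
M′′′(t) = 693/(64*t^6*√(1 - 2*t) - 192*t^5*√(1 - 2*t) + 240*t^4*√(1 - 2*t) - 160*t^3*√(1 - 2*t) + 60*t^2*√(1 - 2*t) - 12*t*√(1 - 2*t) + √(1 - 2*t))

E[X^5] = M′′′′′(0) = 135135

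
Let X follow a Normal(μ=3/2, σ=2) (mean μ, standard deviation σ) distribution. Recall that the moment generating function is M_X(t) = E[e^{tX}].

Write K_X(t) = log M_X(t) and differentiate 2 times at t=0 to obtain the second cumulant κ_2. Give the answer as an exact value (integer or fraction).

κ_2 = K^(2)(0) = 4

M_X(t) = e^(2*t^2 + 3*t/2)
K_X(t) = log M_X(t) = 2*t^2 + 3*t/2
K^(2)(t) = 4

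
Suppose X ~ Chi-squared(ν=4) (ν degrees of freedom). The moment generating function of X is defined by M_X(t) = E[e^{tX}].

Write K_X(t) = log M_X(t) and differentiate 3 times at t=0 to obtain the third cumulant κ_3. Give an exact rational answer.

M_X(t) = (1 - 2*t)^(-2)
K_X(t) = log M_X(t) = -2*log(1 - 2*t)
dK/dt = -4/(2*t - 1)
d^2K/dt^2 = 8/(4*t^2 - 4*t + 1)
d^3K/dt^3 = -32/(8*t^3 - 12*t^2 + 6*t - 1)

κ_3 = d^3K/dt^3 |_{t=0} = 32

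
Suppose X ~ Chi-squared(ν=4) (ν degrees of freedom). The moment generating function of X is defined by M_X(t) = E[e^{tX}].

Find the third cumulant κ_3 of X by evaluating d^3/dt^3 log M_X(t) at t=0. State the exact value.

M_X(t) = (1 - 2*t)^(-2)
K_X(t) = log M_X(t) = -2*log(1 - 2*t)
K^(3)(t) = -32/(8*t^3 - 12*t^2 + 6*t - 1)

κ_3 = K^(3)(0) = 32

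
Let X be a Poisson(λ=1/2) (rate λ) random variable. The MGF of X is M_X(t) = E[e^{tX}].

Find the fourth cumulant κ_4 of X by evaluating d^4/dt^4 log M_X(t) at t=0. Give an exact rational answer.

M_X(t) = e^(e^(t)/2 - 1/2)
K_X(t) = log M_X(t) = e^(t)/2 - 1/2
K^(4)(t) = e^(t)/2

κ_4 = K^(4)(0) = 1/2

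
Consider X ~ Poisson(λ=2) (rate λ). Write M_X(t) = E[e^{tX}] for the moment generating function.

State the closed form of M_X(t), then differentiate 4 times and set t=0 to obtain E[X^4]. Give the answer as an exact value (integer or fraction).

E[X^4] = D^4[M](0) = 94

M_X(t) = e^(2*e^(t) - 2)
D^4[M](t) = (16*e^(4*t)*e^(2*e^(t)) + 48*e^(3*t)*e^(2*e^(t)) + 28*e^(2*t)*e^(2*e^(t)) + 2*e^(t)*e^(2*e^(t)))*e^(-2)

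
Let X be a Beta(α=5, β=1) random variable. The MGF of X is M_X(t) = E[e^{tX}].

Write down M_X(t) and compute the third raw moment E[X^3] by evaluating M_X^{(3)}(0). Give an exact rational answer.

M_X(t) = ₁F₁(5; 6; t)
M′(t) = 5*₁F₁(6; 7; t)/6
M′′(t) = 5*₁F₁(7; 8; t)/7
M′′′(t) = 5*₁F₁(8; 9; t)/8

E[X^3] = M′′′(0) = 5/8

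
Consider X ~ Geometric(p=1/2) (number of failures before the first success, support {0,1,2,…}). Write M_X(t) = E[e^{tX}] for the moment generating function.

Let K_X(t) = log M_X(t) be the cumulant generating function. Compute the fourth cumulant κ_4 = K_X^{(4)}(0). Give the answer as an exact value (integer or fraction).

M_X(t) = 1/(2*(1 - e^(t)/2))
K_X(t) = log M_X(t) = -log(1 - e^(t)/2) - log(2)
D^4[K](t) = (2*e^(3*t) + 16*e^(2*t) + 8*e^(t))/(e^(4*t) - 8*e^(3*t) + 24*e^(2*t) - 32*e^(t) + 16)

κ_4 = D^4[K](0) = 26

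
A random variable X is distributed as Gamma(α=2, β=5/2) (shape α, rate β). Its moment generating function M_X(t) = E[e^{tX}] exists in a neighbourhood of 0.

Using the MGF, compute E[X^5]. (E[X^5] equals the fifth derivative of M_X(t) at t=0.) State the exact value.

M_X(t) = 25/(4*(5/2 - t)^2)
D^5[M](t) = -576000/(128*t^7 - 2240*t^6 + 16800*t^5 - 70000*t^4 + 175000*t^3 - 262500*t^2 + 218750*t - 78125)

E[X^5] = D^5[M](0) = 4608/625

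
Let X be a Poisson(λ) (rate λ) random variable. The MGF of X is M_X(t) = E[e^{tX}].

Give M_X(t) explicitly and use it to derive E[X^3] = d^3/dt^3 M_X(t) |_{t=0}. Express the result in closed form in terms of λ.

M_X(t) = e^(λ*(e^(t) - 1))
dM/dt = λ*e^(-λ)*e^(t)*e^(λ*e^(t))
d^2M/dt^2 = (λ^2*e^(2*t)*e^(λ*e^(t)) + λ*e^(t)*e^(λ*e^(t)))*e^(-λ)
d^3M/dt^3 = (λ^3*e^(3*t)*e^(λ*e^(t)) + 3*λ^2*e^(2*t)*e^(λ*e^(t)) + λ*e^(t)*e^(λ*e^(t)))*e^(-λ)

E[X^3] = d^3M/dt^3 |_{t=0} = λ*(λ^2 + 3*λ + 1)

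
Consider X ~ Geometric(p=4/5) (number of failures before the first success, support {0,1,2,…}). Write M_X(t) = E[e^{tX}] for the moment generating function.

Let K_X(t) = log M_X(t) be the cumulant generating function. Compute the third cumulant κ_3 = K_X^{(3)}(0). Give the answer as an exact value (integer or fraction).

M_X(t) = 4/(5*(1 - e^(t)/5))
K_X(t) = log M_X(t) = -log(1 - e^(t)/5) - log(5) + 2*log(2)
dK/dt = -e^(t)/(e^(t) - 5)
d^2K/dt^2 = 5*e^(t)/(e^(2*t) - 10*e^(t) + 25)
d^3K/dt^3 = (-5*e^(2*t) - 25*e^(t))/(e^(3*t) - 15*e^(2*t) + 75*e^(t) - 125)

κ_3 = d^3K/dt^3 |_{t=0} = 15/32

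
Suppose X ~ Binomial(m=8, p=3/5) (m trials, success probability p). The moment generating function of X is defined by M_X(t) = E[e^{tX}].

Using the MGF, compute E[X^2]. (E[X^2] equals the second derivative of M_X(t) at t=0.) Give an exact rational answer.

M_X(t) = (3*e^(t)/5 + 2/5)^8

E[X^2] = D^2[M](0) = 624/25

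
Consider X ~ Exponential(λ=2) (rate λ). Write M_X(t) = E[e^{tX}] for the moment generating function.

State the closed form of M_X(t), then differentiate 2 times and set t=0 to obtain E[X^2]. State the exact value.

M_X(t) = 2/(2 - t)
dM/dt = 2/(t^2 - 4*t + 4)
d^2M/dt^2 = -4/(t^3 - 6*t^2 + 12*t - 8)

E[X^2] = d^2M/dt^2 |_{t=0} = 1/2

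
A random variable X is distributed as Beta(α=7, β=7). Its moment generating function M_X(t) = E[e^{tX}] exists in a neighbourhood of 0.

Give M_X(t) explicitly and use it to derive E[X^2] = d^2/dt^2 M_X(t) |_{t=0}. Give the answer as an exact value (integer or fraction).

M_X(t) = ₁F₁(7; 14; t)
dM/dt = ₁F₁(8; 15; t)/2
d^2M/dt^2 = 4*₁F₁(9; 16; t)/15

E[X^2] = d^2M/dt^2 |_{t=0} = 4/15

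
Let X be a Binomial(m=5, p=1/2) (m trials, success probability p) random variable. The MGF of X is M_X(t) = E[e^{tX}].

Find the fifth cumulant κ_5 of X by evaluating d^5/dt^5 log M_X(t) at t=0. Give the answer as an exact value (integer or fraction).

M_X(t) = (e^(t)/2 + 1/2)^5
K_X(t) = log M_X(t) = 5*log(e^(t)/2 + 1/2)
K^(5)(t) = (-5*e^(4*t) + 55*e^(3*t) - 55*e^(2*t) + 5*e^(t))/(e^(5*t) + 5*e^(4*t) + 10*e^(3*t) + 10*e^(2*t) + 5*e^(t) + 1)

κ_5 = K^(5)(0) = 0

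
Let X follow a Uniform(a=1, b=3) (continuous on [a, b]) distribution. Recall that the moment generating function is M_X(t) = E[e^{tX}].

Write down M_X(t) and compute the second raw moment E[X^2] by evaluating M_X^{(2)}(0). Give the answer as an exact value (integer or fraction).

E[X^2] = M^(2)(0) = 13/3

M_X(t) = (e^(3*t) - e^(t))/(2*t)
M^(2)(t) = (9*t^2*e^(3*t) - t^2*e^(t) - 6*t*e^(3*t) + 2*t*e^(t) + 2*e^(3*t) - 2*e^(t))/(2*t^3)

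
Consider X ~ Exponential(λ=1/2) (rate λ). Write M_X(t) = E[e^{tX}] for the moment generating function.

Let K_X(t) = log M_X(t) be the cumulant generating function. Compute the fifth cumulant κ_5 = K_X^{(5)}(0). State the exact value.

M_X(t) = 1/(2*(1/2 - t))
K_X(t) = log M_X(t) = -log(1/2 - t) - log(2)
K^(5)(t) = -768/(32*t^5 - 80*t^4 + 80*t^3 - 40*t^2 + 10*t - 1)

κ_5 = K^(5)(0) = 768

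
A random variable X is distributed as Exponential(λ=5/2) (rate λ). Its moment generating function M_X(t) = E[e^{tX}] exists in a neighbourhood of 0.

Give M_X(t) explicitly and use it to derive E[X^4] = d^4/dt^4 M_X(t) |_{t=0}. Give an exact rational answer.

E[X^4] = D^4[M](0) = 384/625

M_X(t) = 5/(2*(5/2 - t))
D^4[M](t) = -1920/(32*t^5 - 400*t^4 + 2000*t^3 - 5000*t^2 + 6250*t - 3125)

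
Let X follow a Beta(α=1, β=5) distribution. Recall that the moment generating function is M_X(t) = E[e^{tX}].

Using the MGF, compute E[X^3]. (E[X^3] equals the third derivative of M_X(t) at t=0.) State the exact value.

M_X(t) = ₁F₁(1; 6; t)
M^(3)(t) = ₁F₁(4; 9; t)/56

E[X^3] = M^(3)(0) = 1/56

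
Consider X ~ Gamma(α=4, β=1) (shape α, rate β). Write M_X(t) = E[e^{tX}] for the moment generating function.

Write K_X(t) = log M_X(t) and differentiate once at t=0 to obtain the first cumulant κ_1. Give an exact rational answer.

M_X(t) = (1 - t)^(-4)
K_X(t) = log M_X(t) = -4*log(1 - t)
K^(1)(t) = -4/(t - 1)

κ_1 = K^(1)(0) = 4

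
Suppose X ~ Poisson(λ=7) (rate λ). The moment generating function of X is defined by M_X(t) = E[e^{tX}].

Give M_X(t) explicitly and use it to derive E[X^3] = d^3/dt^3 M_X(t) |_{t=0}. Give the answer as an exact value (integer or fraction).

E[X^3] = d^3M/dt^3 |_{t=0} = 497

M_X(t) = e^(7*e^(t) - 7)
dM/dt = 7*e^(-7)*e^(t)*e^(7*e^(t))
d^2M/dt^2 = (49*e^(2*t)*e^(7*e^(t)) + 7*e^(t)*e^(7*e^(t)))*e^(-7)
d^3M/dt^3 = (343*e^(3*t)*e^(7*e^(t)) + 147*e^(2*t)*e^(7*e^(t)) + 7*e^(t)*e^(7*e^(t)))*e^(-7)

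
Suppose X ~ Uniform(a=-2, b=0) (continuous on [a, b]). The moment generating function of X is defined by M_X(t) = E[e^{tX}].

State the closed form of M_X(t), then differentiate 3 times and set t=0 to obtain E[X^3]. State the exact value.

M_X(t) = (1 - e^(-2*t))/(2*t)
dM/dt = (2*t - e^(2*t) + 1)*e^(-2*t)/(2*t^2)
d^2M/dt^2 = (-2*t^2 - 2*t + e^(2*t) - 1)*e^(-2*t)/t^3
d^3M/dt^3 = (4*t^3 + 6*t^2 + 6*t - 3*e^(2*t) + 3)*e^(-2*t)/t^4

E[X^3] = d^3M/dt^3 |_{t=0} = -2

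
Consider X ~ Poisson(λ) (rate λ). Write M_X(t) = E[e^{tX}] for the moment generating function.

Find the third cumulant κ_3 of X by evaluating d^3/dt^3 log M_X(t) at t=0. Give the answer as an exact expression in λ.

M_X(t) = e^(λ*(e^(t) - 1))
K_X(t) = log M_X(t) = λ*(e^(t) - 1)
dK/dt = λ*e^(t)
d^2K/dt^2 = λ*e^(t)
d^3K/dt^3 = λ*e^(t)

κ_3 = d^3K/dt^3 |_{t=0} = λ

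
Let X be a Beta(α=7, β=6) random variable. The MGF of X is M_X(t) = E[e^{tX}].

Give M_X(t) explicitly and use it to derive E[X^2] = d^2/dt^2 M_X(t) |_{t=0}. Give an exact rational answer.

M_X(t) = ₁F₁(7; 13; t)
M′(t) = 7*₁F₁(8; 14; t)/13
M′′(t) = 4*₁F₁(9; 15; t)/13

E[X^2] = M′′(0) = 4/13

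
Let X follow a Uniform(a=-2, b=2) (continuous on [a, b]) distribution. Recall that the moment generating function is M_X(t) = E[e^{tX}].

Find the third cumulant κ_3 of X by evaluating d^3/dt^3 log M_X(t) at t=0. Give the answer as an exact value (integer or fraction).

κ_3 = K^(3)(0) = 0

M_X(t) = (e^(2*t) - e^(-2*t))/(4*t)
K_X(t) = log M_X(t) = -log(t) + log(e^(2*t) - e^(-2*t)) - 2*log(2)
K^(3)(t) = (64*t^3*e^(8*t) + 64*t^3*e^(4*t) - 2*e^(12*t) + 6*e^(8*t) - 6*e^(4*t) + 2)/(t^3*e^(12*t) - 3*t^3*e^(8*t) + 3*t^3*e^(4*t) - t^3)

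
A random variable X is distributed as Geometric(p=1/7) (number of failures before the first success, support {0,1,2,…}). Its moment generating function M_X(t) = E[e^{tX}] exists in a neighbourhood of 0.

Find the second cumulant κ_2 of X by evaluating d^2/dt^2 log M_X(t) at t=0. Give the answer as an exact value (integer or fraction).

M_X(t) = 1/(7*(1 - 6*e^(t)/7))
K_X(t) = log M_X(t) = -log(1 - 6*e^(t)/7) - log(7)
D^2[K](t) = 42*e^(t)/(36*e^(2*t) - 84*e^(t) + 49)

κ_2 = D^2[K](0) = 42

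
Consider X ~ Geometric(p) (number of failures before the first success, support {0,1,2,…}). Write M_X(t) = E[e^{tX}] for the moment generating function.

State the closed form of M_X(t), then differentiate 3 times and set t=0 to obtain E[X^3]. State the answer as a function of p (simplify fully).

E[X^3] = M^(3)(0) = -1 + 7/p - 12/p^2 + 6/p^3

M_X(t) = p/(-(1 - p)*e^(t) + 1)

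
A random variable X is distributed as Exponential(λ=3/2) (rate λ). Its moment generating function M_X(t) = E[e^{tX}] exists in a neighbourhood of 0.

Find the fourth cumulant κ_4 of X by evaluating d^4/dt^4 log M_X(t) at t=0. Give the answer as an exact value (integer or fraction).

M_X(t) = 3/(2*(3/2 - t))
K_X(t) = log M_X(t) = -log(3/2 - t) - log(2) + log(3)
K′(t) = -2/(2*t - 3)
K′′(t) = 4/(4*t^2 - 12*t + 9)
K′′′(t) = -16/(8*t^3 - 36*t^2 + 54*t - 27)
K′′′′(t) = 96/(16*t^4 - 96*t^3 + 216*t^2 - 216*t + 81)

κ_4 = K′′′′(0) = 32/27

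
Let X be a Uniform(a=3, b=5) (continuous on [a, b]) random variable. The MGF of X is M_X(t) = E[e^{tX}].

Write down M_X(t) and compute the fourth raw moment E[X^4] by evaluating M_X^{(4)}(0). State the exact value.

E[X^4] = M^(4)(0) = 1441/5

M_X(t) = (e^(5*t) - e^(3*t))/(2*t)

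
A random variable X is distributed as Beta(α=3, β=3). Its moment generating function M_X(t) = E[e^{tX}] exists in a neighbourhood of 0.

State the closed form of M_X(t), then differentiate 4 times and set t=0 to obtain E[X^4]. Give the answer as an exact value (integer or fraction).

M_X(t) = ₁F₁(3; 6; t)
M′(t) = ₁F₁(4; 7; t)/2
M′′(t) = 2*₁F₁(5; 8; t)/7
M′′′(t) = 5*₁F₁(6; 9; t)/28
M′′′′(t) = 5*₁F₁(7; 10; t)/42

E[X^4] = M′′′′(0) = 5/42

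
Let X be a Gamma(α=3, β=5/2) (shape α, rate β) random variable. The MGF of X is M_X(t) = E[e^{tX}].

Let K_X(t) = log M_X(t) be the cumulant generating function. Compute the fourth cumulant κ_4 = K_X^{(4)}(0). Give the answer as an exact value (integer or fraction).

κ_4 = D^4[K](0) = 288/625

M_X(t) = 125/(8*(5/2 - t)^3)
K_X(t) = log M_X(t) = -3*log(5/2 - t) - 3*log(2) + 3*log(5)
D^4[K](t) = 288/(16*t^4 - 160*t^3 + 600*t^2 - 1000*t + 625)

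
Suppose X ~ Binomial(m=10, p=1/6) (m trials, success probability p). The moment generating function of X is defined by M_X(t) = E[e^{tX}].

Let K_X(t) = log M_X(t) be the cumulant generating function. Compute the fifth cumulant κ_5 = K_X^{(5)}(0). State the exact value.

M_X(t) = (e^(t)/6 + 5/6)^10
K_X(t) = log M_X(t) = 10*log(e^(t)/6 + 5/6)
K′(t) = 10*e^(t)/(e^(t) + 5)
K′′(t) = 50*e^(t)/(e^(2*t) + 10*e^(t) + 25)
K′′′(t) = (-50*e^(2*t) + 250*e^(t))/(e^(3*t) + 15*e^(2*t) + 75*e^(t) + 125)
K′′′′(t) = (50*e^(3*t) - 1000*e^(2*t) + 1250*e^(t))/(e^(4*t) + 20*e^(3*t) + 150*e^(2*t) + 500*e^(t) + 625)
K′′′′′(t) = (-50*e^(4*t) + 2750*e^(3*t) - 13750*e^(2*t) + 6250*e^(t))/(e^(5*t) + 25*e^(4*t) + 250*e^(3*t) + 1250*e^(2*t) + 3125*e^(t) + 3125)

κ_5 = K′′′′′(0) = -50/81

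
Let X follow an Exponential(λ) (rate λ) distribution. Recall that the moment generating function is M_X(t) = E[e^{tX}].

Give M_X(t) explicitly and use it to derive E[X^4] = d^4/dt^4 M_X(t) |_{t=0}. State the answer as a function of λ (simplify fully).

M_X(t) = λ/(λ - t)
D^4[M](t) = -24*λ/(-λ^5 + 5*λ^4*t - 10*λ^3*t^2 + 10*λ^2*t^3 - 5*λ*t^4 + t^5)

E[X^4] = D^4[M](0) = 24/λ^4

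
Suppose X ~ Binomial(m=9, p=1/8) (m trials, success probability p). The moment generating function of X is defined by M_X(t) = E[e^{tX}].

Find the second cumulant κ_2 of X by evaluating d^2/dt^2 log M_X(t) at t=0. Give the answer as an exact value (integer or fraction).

κ_2 = D^2[K](0) = 63/64

M_X(t) = (e^(t)/8 + 7/8)^9
K_X(t) = log M_X(t) = 9*log(e^(t)/8 + 7/8)
D^2[K](t) = 63*e^(t)/(e^(2*t) + 14*e^(t) + 49)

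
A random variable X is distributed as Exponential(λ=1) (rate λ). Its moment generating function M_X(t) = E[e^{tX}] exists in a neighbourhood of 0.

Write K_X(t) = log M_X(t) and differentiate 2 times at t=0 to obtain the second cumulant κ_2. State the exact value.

κ_2 = D^2[K](0) = 1

M_X(t) = 1/(1 - t)
K_X(t) = log M_X(t) = -log(1 - t)
D^2[K](t) = 1/(t^2 - 2*t + 1)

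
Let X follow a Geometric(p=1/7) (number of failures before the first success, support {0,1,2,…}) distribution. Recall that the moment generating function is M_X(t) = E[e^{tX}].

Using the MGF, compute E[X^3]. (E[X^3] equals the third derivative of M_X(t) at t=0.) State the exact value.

E[X^3] = M′′′(0) = 1518

M_X(t) = 1/(7*(1 - 6*e^(t)/7))
M′(t) = 6*e^(t)/(36*e^(2*t) - 84*e^(t) + 49)
M′′(t) = (-36*e^(2*t) - 42*e^(t))/(216*e^(3*t) - 756*e^(2*t) + 882*e^(t) - 343)
M′′′(t) = (216*e^(3*t) + 1008*e^(2*t) + 294*e^(t))/(1296*e^(4*t) - 6048*e^(3*t) + 10584*e^(2*t) - 8232*e^(t) + 2401)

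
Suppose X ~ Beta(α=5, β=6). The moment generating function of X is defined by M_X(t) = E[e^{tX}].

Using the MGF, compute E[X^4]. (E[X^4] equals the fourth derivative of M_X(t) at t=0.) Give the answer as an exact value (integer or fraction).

E[X^4] = d^4M/dt^4 |_{t=0} = 10/143

M_X(t) = ₁F₁(5; 11; t)
dM/dt = 5*₁F₁(6; 12; t)/11
d^2M/dt^2 = 5*₁F₁(7; 13; t)/22
d^3M/dt^3 = 35*₁F₁(8; 14; t)/286
d^4M/dt^4 = 10*₁F₁(9; 15; t)/143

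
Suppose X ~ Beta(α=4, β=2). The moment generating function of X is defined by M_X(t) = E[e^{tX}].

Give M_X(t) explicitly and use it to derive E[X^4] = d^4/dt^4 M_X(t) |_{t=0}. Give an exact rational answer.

M_X(t) = ₁F₁(4; 6; t)
dM/dt = 2*₁F₁(5; 7; t)/3
d^2M/dt^2 = 10*₁F₁(6; 8; t)/21
d^3M/dt^3 = 5*₁F₁(7; 9; t)/14
d^4M/dt^4 = 5*₁F₁(8; 10; t)/18

E[X^4] = d^4M/dt^4 |_{t=0} = 5/18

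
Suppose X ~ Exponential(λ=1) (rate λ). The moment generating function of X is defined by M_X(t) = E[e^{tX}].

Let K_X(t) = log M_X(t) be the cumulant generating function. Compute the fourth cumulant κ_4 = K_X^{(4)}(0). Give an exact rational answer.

κ_4 = K^(4)(0) = 6

M_X(t) = 1/(1 - t)
K_X(t) = log M_X(t) = -log(1 - t)
K^(4)(t) = 6/(t^4 - 4*t^3 + 6*t^2 - 4*t + 1)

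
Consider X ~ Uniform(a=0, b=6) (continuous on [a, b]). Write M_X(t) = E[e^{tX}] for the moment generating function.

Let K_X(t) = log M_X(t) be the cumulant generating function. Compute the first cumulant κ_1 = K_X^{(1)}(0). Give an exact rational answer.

M_X(t) = (e^(6*t) - 1)/(6*t)
K_X(t) = log M_X(t) = -log(t) + log(e^(6*t) - 1) - log(6)
K^(1)(t) = (6*t*e^(6*t) - e^(6*t) + 1)/(t*e^(6*t) - t)

κ_1 = K^(1)(0) = 3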